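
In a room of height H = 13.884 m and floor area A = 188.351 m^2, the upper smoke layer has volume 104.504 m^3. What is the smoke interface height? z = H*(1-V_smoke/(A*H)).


V/(A*H) = 0.039962
1 - 0.039962 = 0.96004
z = 13.884 * 0.96004 = 13.329 m

13.329 m


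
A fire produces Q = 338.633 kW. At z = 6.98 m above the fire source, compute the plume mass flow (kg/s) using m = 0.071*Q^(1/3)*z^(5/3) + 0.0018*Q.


Q^(1/3) = 6.9702
z^(5/3) = 25.493
First term = 0.071 * 6.9702 * 25.493 = 12.616
Second term = 0.0018 * 338.633 = 0.60954
m = 13.226 kg/s

13.226 kg/s


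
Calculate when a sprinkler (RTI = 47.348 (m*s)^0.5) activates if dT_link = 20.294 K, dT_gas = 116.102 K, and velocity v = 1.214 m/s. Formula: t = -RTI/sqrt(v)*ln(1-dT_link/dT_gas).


dT_link/dT_gas = 0.17479
ln(1 - 0.17479) = -0.19212
t = -47.348 / sqrt(1.214) * -0.19212 = 8.2560 s

8.2560 s


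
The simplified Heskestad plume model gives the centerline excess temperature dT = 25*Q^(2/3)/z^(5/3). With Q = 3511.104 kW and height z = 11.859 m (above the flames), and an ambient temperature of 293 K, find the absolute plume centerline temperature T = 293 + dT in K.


Q^(2/3) = 231.01
z^(5/3) = 61.671
dT = 25 * 231.01 / 61.671 = 93.646 K
T = 293 + 93.646 = 386.65 K

386.65 K


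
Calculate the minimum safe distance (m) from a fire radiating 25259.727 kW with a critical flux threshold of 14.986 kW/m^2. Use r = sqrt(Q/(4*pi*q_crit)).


4*pi*q_crit = 188.32
Q/(4*pi*q_crit) = 134.13
r = sqrt(134.13) = 11.582 m

11.582 m


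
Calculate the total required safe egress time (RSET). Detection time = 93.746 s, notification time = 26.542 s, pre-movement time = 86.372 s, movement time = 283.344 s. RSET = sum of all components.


Total = 93.746 + 26.542 + 86.372 + 283.344 = 490.004 s

490.004 s


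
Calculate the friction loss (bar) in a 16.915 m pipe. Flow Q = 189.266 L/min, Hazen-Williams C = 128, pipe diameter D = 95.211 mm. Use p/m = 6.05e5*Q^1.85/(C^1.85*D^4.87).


Q^1.85 = 16315
C^1.85 = 7913.0
D^4.87 = 4.3272e+09
p/m = 0.00028827 bar/m
p_total = 0.00028827 * 16.915 = 0.0048760 bar

0.0048760 bar


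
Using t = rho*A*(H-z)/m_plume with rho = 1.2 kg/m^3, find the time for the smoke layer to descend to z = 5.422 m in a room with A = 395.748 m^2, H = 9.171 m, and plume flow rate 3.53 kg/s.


H - z = 3.749 m
t = 1.2 * 395.748 * 3.749 / 3.53 = 504.36 s

504.36 s


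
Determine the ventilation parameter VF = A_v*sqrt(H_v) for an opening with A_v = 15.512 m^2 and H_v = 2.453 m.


sqrt(H_v) = 1.5662
VF = 15.512 * 1.5662 = 24.295 m^(5/2)

24.295 m^(5/2)


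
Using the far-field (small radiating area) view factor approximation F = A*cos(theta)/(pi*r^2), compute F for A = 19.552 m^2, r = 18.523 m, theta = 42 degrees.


cos(42 deg) = 0.74314
pi*r^2 = 1077.9
F = 19.552 * 0.74314 / 1077.9 = 0.013480

0.013480


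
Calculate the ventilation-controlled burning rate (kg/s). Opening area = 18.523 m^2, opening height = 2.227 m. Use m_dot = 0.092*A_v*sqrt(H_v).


sqrt(H_v) = 1.4923
m_dot = 0.092 * 18.523 * 1.4923 = 2.5431 kg/s

2.5431 kg/s


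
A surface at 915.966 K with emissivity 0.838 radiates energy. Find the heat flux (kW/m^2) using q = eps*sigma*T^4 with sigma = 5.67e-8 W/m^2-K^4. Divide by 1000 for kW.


T^4 = 7.0391e+11
q = 0.838 * 5.67e-8 * 7.0391e+11 / 1000 = 33.446 kW/m^2

33.446 kW/m^2


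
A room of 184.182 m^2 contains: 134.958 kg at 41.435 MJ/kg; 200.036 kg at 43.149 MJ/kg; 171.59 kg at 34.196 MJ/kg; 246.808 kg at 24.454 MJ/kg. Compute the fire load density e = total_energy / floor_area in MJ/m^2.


Total energy = 134.958*41.435 + 200.036*43.149 + 171.59*34.196 + 246.808*24.454
= 5591.985 + 8631.353 + 5867.692 + 6035.443
= 26126.47 MJ
e = 26126.47 / 184.182 = 141.85 MJ/m^2

141.85 MJ/m^2


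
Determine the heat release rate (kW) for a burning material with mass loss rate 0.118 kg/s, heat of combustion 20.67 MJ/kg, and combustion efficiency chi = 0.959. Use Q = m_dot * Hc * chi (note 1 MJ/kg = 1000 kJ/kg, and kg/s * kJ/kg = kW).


Hc = 20.67 MJ/kg = 20.67 * 1000 kJ/kg = 20670 kJ/kg
Q = 0.118 kg/s * 20670 kJ/kg * 0.959 = 2339.1 kW

2339.1 kW


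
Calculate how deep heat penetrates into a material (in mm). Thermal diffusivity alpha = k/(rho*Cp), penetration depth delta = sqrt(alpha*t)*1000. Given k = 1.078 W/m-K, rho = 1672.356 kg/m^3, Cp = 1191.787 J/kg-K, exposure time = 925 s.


alpha = 1.078 / (1672.356 * 1191.787) = 5.4087e-07 m^2/s
alpha * t = 0.00050030
delta = sqrt(0.00050030) * 1000 = 22.367 mm

22.367 mm


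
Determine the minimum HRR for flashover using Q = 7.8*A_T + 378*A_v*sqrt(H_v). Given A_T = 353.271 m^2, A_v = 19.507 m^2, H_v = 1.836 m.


7.8*A_T = 2755.5
sqrt(H_v) = 1.3550
378*A_v*sqrt(H_v) = 9991.2
Q = 2755.5 + 9991.2 = 12747 kW

12747 kW


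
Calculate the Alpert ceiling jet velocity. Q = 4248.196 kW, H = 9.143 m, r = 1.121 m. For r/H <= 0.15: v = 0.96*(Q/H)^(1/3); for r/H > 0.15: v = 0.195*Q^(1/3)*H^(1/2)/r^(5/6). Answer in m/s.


r/H = 1.121 / 9.143 = 0.12261
r/H <= 0.15, so v = 0.96*(Q/H)^(1/3)
Q/H = 464.64
(Q/H)^(1/3) = 7.7453
v = 0.96 * 7.7453 = 7.4355 m/s

7.4355 m/s


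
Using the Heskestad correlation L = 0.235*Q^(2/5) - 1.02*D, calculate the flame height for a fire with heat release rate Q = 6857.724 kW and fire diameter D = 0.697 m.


Q^(2/5) = 34.235
0.235 * Q^(2/5) = 8.0453
1.02 * D = 0.71094
L = 7.3343 m

7.3343 m


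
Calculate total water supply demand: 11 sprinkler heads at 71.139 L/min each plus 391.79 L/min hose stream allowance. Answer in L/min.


Sprinkler demand = 11 * 71.139 = 782.529 L/min
Total = 782.529 + 391.79 = 1174.319 L/min

1174.319 L/min


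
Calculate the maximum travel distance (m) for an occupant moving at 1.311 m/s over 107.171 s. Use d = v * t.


d = 1.311 * 107.171 = 140.50 m

140.50 m


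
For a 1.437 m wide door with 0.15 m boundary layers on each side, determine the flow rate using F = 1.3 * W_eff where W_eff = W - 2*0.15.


W_eff = 1.437 - 0.30 = 1.137 m
F = 1.3 * 1.137 = 1.4781 persons/s

1.4781 persons/s


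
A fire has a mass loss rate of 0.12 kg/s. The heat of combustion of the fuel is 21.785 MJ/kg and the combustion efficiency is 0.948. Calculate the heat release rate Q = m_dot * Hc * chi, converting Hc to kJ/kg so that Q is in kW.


Hc = 21.785 MJ/kg = 21.785 * 1000 kJ/kg = 21785 kJ/kg
Q = 0.12 kg/s * 21785 kJ/kg * 0.948 = 2478.3 kW

2478.3 kW


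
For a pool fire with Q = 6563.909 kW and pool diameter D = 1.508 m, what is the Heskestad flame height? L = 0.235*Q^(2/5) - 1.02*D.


Q^(2/5) = 33.641
0.235 * Q^(2/5) = 7.9056
1.02 * D = 1.5382
L = 6.3674 m

6.3674 m


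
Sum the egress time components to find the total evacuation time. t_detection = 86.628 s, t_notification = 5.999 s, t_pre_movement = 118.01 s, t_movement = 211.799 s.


Total = 86.628 + 5.999 + 118.01 + 211.799 = 422.436 s

422.436 s


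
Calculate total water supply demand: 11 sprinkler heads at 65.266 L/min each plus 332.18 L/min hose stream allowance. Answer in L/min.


Sprinkler demand = 11 * 65.266 = 717.926 L/min
Total = 717.926 + 332.18 = 1050.106 L/min

1050.106 L/min


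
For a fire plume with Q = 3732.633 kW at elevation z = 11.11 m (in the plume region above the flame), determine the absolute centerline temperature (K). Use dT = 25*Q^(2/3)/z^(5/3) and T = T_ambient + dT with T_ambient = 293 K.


Q^(2/3) = 240.63
z^(5/3) = 55.317
dT = 25 * 240.63 / 55.317 = 108.75 K
T = 293 + 108.75 = 401.75 K

401.75 K


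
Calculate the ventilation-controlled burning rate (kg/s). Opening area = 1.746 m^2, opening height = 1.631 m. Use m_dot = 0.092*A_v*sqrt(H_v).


sqrt(H_v) = 1.2771
m_dot = 0.092 * 1.746 * 1.2771 = 0.20514 kg/s

0.20514 kg/s


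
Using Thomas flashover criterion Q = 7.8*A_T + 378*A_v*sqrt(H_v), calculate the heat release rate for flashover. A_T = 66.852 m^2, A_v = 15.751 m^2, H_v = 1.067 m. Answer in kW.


7.8*A_T = 521.45
sqrt(H_v) = 1.0330
378*A_v*sqrt(H_v) = 6150.1
Q = 521.45 + 6150.1 = 6671.5 kW

6671.5 kW


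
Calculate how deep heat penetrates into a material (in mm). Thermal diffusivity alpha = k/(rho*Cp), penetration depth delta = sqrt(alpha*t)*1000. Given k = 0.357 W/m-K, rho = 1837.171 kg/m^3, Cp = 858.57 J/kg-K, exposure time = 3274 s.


alpha = 0.357 / (1837.171 * 858.57) = 2.2633e-07 m^2/s
alpha * t = 0.00074101
delta = sqrt(0.00074101) * 1000 = 27.221 mm

27.221 mm


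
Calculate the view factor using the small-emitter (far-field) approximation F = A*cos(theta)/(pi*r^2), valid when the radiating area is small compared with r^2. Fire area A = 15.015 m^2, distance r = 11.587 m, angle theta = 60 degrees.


cos(60 deg) = 0.5
pi*r^2 = 421.79
F = 15.015 * 0.5 / 421.79 = 0.017799

0.017799


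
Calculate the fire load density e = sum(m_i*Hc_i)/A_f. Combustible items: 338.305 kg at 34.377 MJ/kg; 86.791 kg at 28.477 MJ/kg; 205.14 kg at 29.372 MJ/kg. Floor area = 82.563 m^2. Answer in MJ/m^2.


Total energy = 338.305*34.377 + 86.791*28.477 + 205.14*29.372
= 11629.91 + 2471.547 + 6025.372
= 20126.83 MJ
e = 20126.83 / 82.563 = 243.78 MJ/m^2

243.78 MJ/m^2


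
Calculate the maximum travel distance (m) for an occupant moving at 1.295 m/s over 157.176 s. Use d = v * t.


d = 1.295 * 157.176 = 203.54 m

203.54 m


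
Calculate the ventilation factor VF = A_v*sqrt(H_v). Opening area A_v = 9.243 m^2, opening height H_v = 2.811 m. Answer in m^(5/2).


sqrt(H_v) = 1.6766
VF = 9.243 * 1.6766 = 15.497 m^(5/2)

15.497 m^(5/2)


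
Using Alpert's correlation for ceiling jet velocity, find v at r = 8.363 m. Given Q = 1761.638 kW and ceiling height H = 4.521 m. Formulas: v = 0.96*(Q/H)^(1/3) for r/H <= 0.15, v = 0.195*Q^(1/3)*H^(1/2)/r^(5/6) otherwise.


r/H = 8.363 / 4.521 = 1.8498
r/H > 0.15, so v = 0.195*Q^(1/3)*H^(1/2)/r^(5/6)
Q^(1/3) = 12.077
H^(1/2) = 2.1263
r^(5/6) = 5.8700
v = 0.195 * 12.077 * 2.1263 / 5.8700 = 0.85308 m/s

0.85308 m/s


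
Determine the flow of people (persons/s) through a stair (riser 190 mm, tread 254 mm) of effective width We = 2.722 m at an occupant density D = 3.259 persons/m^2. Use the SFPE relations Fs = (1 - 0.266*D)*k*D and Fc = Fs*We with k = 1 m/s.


1 - 0.266*D = 1 - 0.266*3.259 = 0.13311
Fs = 0.13311 * 1 * 3.259 = 0.43379 persons/(s*m)
Fc = 0.43379 * 2.722 = 1.1808 persons/s

1.1808 persons/s


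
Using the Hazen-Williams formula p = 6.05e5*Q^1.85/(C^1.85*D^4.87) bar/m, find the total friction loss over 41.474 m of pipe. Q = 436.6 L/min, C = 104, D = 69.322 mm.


Q^1.85 = 76587
C^1.85 = 5389.0
D^4.87 = 9.2266e+08
p/m = 0.0093187 bar/m
p_total = 0.0093187 * 41.474 = 0.38648 bar

0.38648 bar


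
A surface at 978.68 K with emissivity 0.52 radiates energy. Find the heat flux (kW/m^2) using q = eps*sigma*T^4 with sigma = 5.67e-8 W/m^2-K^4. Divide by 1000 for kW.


T^4 = 9.1741e+11
q = 0.52 * 5.67e-8 * 9.1741e+11 / 1000 = 27.049 kW/m^2

27.049 kW/m^2


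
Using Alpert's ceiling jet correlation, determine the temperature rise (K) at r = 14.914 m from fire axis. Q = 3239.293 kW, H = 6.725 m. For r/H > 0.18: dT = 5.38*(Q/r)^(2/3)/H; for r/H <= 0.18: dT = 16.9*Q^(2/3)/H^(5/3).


r/H = 14.914 / 6.725 = 2.2177
r/H > 0.18, so dT = 5.38*(Q/r)^(2/3)/H
Q/r = 217.20
(Q/r)^(2/3) = 36.133
dT = 5.38 * 36.133 / 6.725 = 28.906 K

28.906 K


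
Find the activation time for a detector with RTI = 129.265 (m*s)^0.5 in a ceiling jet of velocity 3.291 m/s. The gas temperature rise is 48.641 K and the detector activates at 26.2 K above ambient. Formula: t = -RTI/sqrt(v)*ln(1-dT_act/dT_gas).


dT_act/dT_gas = 0.53864
ln(1 - 0.53864) = -0.77358
t = -129.265 / sqrt(3.291) * -0.77358 = 55.121 s

55.121 s


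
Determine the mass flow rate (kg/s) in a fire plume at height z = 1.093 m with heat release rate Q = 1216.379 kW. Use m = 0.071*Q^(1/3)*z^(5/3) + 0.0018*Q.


Q^(1/3) = 10.675
z^(5/3) = 1.1598
First term = 0.071 * 10.675 * 1.1598 = 0.87899
Second term = 0.0018 * 1216.379 = 2.1895
m = 3.0685 kg/s

3.0685 kg/s


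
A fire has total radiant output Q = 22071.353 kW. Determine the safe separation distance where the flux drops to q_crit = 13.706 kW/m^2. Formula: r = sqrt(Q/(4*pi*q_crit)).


4*pi*q_crit = 172.23
Q/(4*pi*q_crit) = 128.15
r = sqrt(128.15) = 11.320 m

11.320 m


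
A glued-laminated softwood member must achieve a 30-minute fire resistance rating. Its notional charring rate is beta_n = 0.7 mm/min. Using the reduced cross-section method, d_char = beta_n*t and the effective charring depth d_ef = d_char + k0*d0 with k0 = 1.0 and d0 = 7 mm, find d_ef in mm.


d_char = 0.7 * 30 = 21 mm
d_ef = 21 + 1.0*7 = 28 mm

28 mm


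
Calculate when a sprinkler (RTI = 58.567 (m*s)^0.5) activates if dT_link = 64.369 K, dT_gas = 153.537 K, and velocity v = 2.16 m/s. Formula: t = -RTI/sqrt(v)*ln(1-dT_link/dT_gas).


dT_link/dT_gas = 0.41924
ln(1 - 0.41924) = -0.54342
t = -58.567 / sqrt(2.16) * -0.54342 = 21.655 s

21.655 s


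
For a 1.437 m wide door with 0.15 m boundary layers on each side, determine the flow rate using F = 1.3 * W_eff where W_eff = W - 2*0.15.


W_eff = 1.437 - 0.30 = 1.137 m
F = 1.3 * 1.137 = 1.4781 persons/s

1.4781 persons/s


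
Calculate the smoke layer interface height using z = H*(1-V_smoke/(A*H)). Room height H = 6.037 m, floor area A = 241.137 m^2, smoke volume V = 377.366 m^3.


V/(A*H) = 0.25923
1 - 0.25923 = 0.74077
z = 6.037 * 0.74077 = 4.4721 m

4.4721 m


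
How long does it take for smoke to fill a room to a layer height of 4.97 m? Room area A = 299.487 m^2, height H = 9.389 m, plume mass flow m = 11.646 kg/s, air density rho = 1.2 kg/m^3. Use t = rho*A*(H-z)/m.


H - z = 4.419 m
t = 1.2 * 299.487 * 4.419 / 11.646 = 136.37 s

136.37 s


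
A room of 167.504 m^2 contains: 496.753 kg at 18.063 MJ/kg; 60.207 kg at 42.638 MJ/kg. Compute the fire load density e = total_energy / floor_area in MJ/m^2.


Total energy = 496.753*18.063 + 60.207*42.638
= 8972.849 + 2567.106
= 11539.96 MJ
e = 11539.96 / 167.504 = 68.894 MJ/m^2

68.894 MJ/m^2


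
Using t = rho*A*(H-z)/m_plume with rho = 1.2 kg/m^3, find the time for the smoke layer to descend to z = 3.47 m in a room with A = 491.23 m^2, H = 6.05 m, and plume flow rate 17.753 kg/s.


H - z = 2.58 m
t = 1.2 * 491.23 * 2.58 / 17.753 = 85.667 s

85.667 s


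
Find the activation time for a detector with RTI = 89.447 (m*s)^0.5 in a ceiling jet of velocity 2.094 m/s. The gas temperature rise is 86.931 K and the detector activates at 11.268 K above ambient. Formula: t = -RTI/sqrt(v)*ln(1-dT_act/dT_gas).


dT_act/dT_gas = 0.12962
ln(1 - 0.12962) = -0.13883
t = -89.447 / sqrt(2.094) * -0.13883 = 8.5812 s

8.5812 s


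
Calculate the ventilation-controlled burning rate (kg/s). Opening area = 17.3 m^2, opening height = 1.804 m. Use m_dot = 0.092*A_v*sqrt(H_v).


sqrt(H_v) = 1.3431
m_dot = 0.092 * 17.3 * 1.3431 = 2.1377 kg/s

2.1377 kg/s


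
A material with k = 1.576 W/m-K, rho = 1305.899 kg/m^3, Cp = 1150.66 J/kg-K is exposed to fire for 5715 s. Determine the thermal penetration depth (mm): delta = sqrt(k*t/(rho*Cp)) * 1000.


alpha = 1.576 / (1305.899 * 1150.66) = 1.0488e-06 m^2/s
alpha * t = 0.0059940
delta = sqrt(0.0059940) * 1000 = 77.421 mm

77.421 mm


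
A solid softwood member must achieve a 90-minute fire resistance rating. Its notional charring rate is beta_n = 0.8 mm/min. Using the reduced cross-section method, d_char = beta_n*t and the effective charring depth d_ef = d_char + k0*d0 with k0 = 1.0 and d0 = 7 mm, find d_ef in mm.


d_char = 0.8 * 90 = 72 mm
d_ef = 72 + 1.0*7 = 79 mm

79 mm


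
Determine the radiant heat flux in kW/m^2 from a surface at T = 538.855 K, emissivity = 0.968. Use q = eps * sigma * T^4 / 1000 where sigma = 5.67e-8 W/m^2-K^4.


T^4 = 8.4312e+10
q = 0.968 * 5.67e-8 * 8.4312e+10 / 1000 = 4.6275 kW/m^2

4.6275 kW/m^2


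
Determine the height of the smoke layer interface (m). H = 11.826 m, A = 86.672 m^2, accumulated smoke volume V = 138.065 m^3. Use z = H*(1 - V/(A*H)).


V/(A*H) = 0.13470
1 - 0.13470 = 0.86530
z = 11.826 * 0.86530 = 10.233 m

10.233 m


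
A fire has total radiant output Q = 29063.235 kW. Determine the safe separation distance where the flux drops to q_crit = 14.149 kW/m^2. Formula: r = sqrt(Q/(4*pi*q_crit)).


4*pi*q_crit = 177.80
Q/(4*pi*q_crit) = 163.46
r = sqrt(163.46) = 12.785 m

12.785 m


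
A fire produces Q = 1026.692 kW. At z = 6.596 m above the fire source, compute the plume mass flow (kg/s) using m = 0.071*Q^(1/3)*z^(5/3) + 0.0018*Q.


Q^(1/3) = 10.088
z^(5/3) = 23.199
First term = 0.071 * 10.088 * 23.199 = 16.616
Second term = 0.0018 * 1026.692 = 1.8480
m = 18.465 kg/s

18.465 kg/s


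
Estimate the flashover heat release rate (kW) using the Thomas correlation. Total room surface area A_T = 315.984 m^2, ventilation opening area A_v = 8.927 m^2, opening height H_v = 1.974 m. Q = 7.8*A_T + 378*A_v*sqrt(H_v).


7.8*A_T = 2464.7
sqrt(H_v) = 1.4050
378*A_v*sqrt(H_v) = 4741.0
Q = 2464.7 + 4741.0 = 7205.7 kW

7205.7 kW


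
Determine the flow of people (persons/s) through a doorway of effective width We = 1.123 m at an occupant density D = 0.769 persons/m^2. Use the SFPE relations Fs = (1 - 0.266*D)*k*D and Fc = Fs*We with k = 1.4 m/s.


1 - 0.266*D = 1 - 0.266*0.769 = 0.79545
Fs = 0.79545 * 1.4 * 0.769 = 0.85638 persons/(s*m)
Fc = 0.85638 * 1.123 = 0.96171 persons/s

0.96171 persons/s


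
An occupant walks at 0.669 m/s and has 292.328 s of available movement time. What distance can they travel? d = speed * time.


d = 0.669 * 292.328 = 195.57 m

195.57 m


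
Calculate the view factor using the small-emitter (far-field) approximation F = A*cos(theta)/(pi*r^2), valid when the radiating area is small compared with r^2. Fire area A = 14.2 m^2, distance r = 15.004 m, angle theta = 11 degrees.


cos(11 deg) = 0.98163
pi*r^2 = 707.24
F = 14.2 * 0.98163 / 707.24 = 0.019709

0.019709


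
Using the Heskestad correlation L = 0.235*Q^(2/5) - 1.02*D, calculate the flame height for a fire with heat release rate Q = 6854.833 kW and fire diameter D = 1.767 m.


Q^(2/5) = 34.229
0.235 * Q^(2/5) = 8.0439
1.02 * D = 1.8023
L = 6.2416 m

6.2416 m


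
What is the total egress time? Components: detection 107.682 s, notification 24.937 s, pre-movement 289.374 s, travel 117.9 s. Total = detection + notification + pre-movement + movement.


Total = 107.682 + 24.937 + 289.374 + 117.9 = 539.893 s

539.893 s


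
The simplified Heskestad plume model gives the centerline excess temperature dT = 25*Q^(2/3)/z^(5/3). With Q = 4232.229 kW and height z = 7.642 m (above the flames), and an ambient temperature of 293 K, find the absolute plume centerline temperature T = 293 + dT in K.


Q^(2/3) = 261.65
z^(5/3) = 29.649
dT = 25 * 261.65 / 29.649 = 220.62 K
T = 293 + 220.62 = 513.62 K

513.62 K


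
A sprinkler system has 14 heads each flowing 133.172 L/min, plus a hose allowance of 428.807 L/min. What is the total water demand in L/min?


Sprinkler demand = 14 * 133.172 = 1864.408 L/min
Total = 1864.408 + 428.807 = 2293.215 L/min

2293.215 L/min


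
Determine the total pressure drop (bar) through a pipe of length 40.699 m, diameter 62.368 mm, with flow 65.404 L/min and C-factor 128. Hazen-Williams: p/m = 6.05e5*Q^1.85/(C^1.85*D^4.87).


Q^1.85 = 2284.9
C^1.85 = 7913.0
D^4.87 = 5.5140e+08
p/m = 0.00031683 bar/m
p_total = 0.00031683 * 40.699 = 0.012895 bar

0.012895 bar


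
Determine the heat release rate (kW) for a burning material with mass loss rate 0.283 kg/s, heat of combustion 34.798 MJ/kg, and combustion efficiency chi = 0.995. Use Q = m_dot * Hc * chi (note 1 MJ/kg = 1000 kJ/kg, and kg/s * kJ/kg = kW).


Hc = 34.798 MJ/kg = 34.798 * 1000 kJ/kg = 34798 kJ/kg
Q = 0.283 kg/s * 34798 kJ/kg * 0.995 = 9798.6 kW

9798.6 kW


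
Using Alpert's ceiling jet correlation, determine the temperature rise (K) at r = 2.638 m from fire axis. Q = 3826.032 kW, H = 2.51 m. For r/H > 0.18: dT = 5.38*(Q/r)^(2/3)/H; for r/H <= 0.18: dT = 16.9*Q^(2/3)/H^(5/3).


r/H = 2.638 / 2.51 = 1.0510
r/H > 0.18, so dT = 5.38*(Q/r)^(2/3)/H
Q/r = 1450.4
(Q/r)^(2/3) = 128.13
dT = 5.38 * 128.13 / 2.51 = 274.64 K

274.64 K


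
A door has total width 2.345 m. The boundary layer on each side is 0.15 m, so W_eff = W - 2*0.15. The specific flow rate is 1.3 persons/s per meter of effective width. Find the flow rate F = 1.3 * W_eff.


W_eff = 2.345 - 0.30 = 2.045 m
F = 1.3 * 2.045 = 2.6585 persons/s

2.6585 persons/s


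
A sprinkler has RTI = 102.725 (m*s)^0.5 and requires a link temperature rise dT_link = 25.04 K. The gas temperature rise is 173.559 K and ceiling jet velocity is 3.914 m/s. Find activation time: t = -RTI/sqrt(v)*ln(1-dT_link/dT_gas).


dT_link/dT_gas = 0.14427
ln(1 - 0.14427) = -0.15580
t = -102.725 / sqrt(3.914) * -0.15580 = 8.0900 s

8.0900 s


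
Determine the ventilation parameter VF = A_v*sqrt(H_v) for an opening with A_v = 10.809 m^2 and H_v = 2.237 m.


sqrt(H_v) = 1.4957
VF = 10.809 * 1.4957 = 16.167 m^(5/2)

16.167 m^(5/2)


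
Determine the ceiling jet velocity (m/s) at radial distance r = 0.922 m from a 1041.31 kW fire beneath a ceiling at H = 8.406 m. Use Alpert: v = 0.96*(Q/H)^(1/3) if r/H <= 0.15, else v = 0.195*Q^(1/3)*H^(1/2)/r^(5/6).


r/H = 0.922 / 8.406 = 0.10968
r/H <= 0.15, so v = 0.96*(Q/H)^(1/3)
Q/H = 123.88
(Q/H)^(1/3) = 4.9850
v = 0.96 * 4.9850 = 4.7856 m/s

4.7856 m/s


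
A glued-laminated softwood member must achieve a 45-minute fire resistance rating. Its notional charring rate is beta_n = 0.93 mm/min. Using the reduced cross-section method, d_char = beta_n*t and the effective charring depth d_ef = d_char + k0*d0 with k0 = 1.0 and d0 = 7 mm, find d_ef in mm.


d_char = 0.93 * 45 = 41.85 mm
d_ef = 41.85 + 1.0*7 = 48.85 mm

48.85 mm


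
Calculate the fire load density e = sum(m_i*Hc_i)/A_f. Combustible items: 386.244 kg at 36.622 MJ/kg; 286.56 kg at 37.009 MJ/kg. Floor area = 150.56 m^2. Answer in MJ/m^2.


Total energy = 386.244*36.622 + 286.56*37.009
= 14145.03 + 10605.30
= 24750.33 MJ
e = 24750.33 / 150.56 = 164.39 MJ/m^2

164.39 MJ/m^2


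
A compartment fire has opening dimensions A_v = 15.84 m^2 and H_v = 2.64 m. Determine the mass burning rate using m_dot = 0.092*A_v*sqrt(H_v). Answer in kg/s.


sqrt(H_v) = 1.6248
m_dot = 0.092 * 15.84 * 1.6248 = 2.3678 kg/s

2.3678 kg/s


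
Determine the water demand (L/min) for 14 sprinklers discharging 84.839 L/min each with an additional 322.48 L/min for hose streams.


Sprinkler demand = 14 * 84.839 = 1187.746 L/min
Total = 1187.746 + 322.48 = 1510.226 L/min

1510.226 L/min


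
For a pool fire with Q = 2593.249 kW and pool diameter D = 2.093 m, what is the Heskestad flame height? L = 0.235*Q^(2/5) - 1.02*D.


Q^(2/5) = 23.203
0.235 * Q^(2/5) = 5.4526
1.02 * D = 2.1349
L = 3.3178 m

3.3178 m


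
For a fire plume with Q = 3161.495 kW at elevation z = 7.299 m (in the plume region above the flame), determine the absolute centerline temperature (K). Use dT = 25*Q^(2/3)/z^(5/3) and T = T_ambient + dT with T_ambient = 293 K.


Q^(2/3) = 215.41
z^(5/3) = 27.465
dT = 25 * 215.41 / 27.465 = 196.08 K
T = 293 + 196.08 = 489.08 K

489.08 K


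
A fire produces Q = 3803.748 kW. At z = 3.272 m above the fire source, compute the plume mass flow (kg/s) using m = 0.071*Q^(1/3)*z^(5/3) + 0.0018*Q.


Q^(1/3) = 15.610
z^(5/3) = 7.2114
First term = 0.071 * 15.610 * 7.2114 = 7.9925
Second term = 0.0018 * 3803.748 = 6.8467
m = 14.839 kg/s

14.839 kg/s


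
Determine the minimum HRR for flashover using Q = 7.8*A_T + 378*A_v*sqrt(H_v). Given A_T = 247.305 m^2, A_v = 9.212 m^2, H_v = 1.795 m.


7.8*A_T = 1928.979
sqrt(H_v) = 1.3398
378*A_v*sqrt(H_v) = 4665.3
Q = 1928.979 + 4665.3 = 6594.3 kW

6594.3 kW


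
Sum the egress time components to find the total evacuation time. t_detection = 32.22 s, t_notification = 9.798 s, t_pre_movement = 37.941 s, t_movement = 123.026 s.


Total = 32.22 + 9.798 + 37.941 + 123.026 = 202.985 s

202.985 s


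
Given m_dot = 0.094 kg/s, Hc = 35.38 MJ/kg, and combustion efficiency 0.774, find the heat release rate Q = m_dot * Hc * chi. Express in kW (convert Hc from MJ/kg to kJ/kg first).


Hc = 35.38 MJ/kg = 35.38 * 1000 kJ/kg = 35380 kJ/kg
Q = 0.094 kg/s * 35380 kJ/kg * 0.774 = 2574.1 kW

2574.1 kW


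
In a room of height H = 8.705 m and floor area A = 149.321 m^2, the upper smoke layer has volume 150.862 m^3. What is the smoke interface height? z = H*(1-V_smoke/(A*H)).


V/(A*H) = 0.11606
1 - 0.11606 = 0.88394
z = 8.705 * 0.88394 = 7.6947 m

7.6947 m


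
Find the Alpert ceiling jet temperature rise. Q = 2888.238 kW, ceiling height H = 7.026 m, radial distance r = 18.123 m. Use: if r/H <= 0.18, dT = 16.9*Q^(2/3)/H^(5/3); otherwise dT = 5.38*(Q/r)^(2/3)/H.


r/H = 18.123 / 7.026 = 2.5794
r/H > 0.18, so dT = 5.38*(Q/r)^(2/3)/H
Q/r = 159.37
(Q/r)^(2/3) = 29.395
dT = 5.38 * 29.395 / 7.026 = 22.508 K

22.508 K


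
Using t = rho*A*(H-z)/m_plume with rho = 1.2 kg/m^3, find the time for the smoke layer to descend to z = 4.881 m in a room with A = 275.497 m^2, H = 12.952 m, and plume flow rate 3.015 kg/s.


H - z = 8.071 m
t = 1.2 * 275.497 * 8.071 / 3.015 = 884.99 s

884.99 s


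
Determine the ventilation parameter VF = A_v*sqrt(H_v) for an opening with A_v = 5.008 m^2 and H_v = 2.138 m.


sqrt(H_v) = 1.4622
VF = 5.008 * 1.4622 = 7.3226 m^(5/2)

7.3226 m^(5/2)


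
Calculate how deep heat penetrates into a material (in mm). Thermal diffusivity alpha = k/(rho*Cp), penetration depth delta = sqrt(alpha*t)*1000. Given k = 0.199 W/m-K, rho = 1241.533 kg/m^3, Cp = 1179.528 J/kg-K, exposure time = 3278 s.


alpha = 0.199 / (1241.533 * 1179.528) = 1.3589e-07 m^2/s
alpha * t = 0.00044545
delta = sqrt(0.00044545) * 1000 = 21.106 mm

21.106 mm


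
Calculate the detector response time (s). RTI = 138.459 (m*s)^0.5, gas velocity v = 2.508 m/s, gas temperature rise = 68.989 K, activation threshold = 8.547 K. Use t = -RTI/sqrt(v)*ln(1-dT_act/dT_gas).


dT_act/dT_gas = 0.12389
ln(1 - 0.12389) = -0.13226
t = -138.459 / sqrt(2.508) * -0.13226 = 11.564 s

11.564 s


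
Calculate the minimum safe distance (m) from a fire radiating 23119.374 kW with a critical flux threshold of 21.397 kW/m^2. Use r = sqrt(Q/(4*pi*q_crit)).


4*pi*q_crit = 268.88
Q/(4*pi*q_crit) = 85.983
r = sqrt(85.983) = 9.2727 m

9.2727 m


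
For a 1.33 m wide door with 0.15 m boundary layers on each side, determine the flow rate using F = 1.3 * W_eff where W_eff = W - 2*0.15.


W_eff = 1.33 - 0.30 = 1.03 m
F = 1.3 * 1.03 = 1.339 persons/s

1.339 persons/s


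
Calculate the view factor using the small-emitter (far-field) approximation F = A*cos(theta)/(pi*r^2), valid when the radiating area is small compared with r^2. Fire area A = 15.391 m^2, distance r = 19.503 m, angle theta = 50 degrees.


cos(50 deg) = 0.64279
pi*r^2 = 1195.0
F = 15.391 * 0.64279 / 1195.0 = 0.0082791

0.0082791


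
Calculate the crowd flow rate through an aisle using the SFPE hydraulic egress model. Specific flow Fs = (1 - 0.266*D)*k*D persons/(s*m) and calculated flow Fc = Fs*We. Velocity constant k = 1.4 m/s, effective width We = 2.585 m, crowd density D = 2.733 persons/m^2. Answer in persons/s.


1 - 0.266*D = 1 - 0.266*2.733 = 0.27302
Fs = 0.27302 * 1.4 * 2.733 = 1.0446 persons/(s*m)
Fc = 1.0446 * 2.585 = 2.7004 persons/s

2.7004 persons/s


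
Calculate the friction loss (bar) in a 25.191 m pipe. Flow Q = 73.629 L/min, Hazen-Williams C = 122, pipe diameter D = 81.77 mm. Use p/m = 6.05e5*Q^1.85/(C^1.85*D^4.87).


Q^1.85 = 2844.7
C^1.85 = 7240.5
D^4.87 = 2.0622e+09
p/m = 0.00011526 bar/m
p_total = 0.00011526 * 25.191 = 0.0029036 bar

0.0029036 bar


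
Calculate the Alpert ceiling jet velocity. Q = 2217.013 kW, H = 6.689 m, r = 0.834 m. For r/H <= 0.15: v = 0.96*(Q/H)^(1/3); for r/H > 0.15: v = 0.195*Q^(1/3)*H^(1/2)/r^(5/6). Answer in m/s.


r/H = 0.834 / 6.689 = 0.12468
r/H <= 0.15, so v = 0.96*(Q/H)^(1/3)
Q/H = 331.44
(Q/H)^(1/3) = 6.9205
v = 0.96 * 6.9205 = 6.6437 m/s

6.6437 m/s


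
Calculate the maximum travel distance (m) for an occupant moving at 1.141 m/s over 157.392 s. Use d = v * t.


d = 1.141 * 157.392 = 179.58 m

179.58 m


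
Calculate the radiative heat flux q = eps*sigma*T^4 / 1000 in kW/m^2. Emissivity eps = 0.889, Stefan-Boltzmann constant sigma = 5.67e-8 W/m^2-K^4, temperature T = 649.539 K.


T^4 = 1.7800e+11
q = 0.889 * 5.67e-8 * 1.7800e+11 / 1000 = 8.9723 kW/m^2

8.9723 kW/m^2


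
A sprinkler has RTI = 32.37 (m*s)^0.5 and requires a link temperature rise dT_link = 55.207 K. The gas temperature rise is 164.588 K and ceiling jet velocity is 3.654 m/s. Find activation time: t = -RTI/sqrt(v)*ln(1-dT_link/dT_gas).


dT_link/dT_gas = 0.33543
ln(1 - 0.33543) = -0.40861
t = -32.37 / sqrt(3.654) * -0.40861 = 6.9194 s

6.9194 s


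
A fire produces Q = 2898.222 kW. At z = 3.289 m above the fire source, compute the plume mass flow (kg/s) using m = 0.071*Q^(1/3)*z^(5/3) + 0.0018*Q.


Q^(1/3) = 14.258
z^(5/3) = 7.2740
First term = 0.071 * 14.258 * 7.2740 = 7.3633
Second term = 0.0018 * 2898.222 = 5.2168
m = 12.580 kg/s

12.580 kg/s


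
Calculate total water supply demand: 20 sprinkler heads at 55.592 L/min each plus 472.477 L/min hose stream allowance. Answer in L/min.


Sprinkler demand = 20 * 55.592 = 1111.84 L/min
Total = 1111.84 + 472.477 = 1584.317 L/min

1584.317 L/min


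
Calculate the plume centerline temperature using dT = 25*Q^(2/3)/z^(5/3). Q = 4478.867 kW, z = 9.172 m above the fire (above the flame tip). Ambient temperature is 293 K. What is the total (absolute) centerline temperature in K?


Q^(2/3) = 271.71
z^(5/3) = 40.189
dT = 25 * 271.71 / 40.189 = 169.02 K
T = 293 + 169.02 = 462.02 K

462.02 K


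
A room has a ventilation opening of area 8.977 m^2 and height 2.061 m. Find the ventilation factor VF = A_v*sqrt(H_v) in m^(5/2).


sqrt(H_v) = 1.4356
VF = 8.977 * 1.4356 = 12.888 m^(5/2)

12.888 m^(5/2)


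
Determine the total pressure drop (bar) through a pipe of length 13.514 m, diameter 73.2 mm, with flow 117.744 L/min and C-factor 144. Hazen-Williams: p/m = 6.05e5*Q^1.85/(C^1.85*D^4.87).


Q^1.85 = 6780.1
C^1.85 = 9839.4
D^4.87 = 1.2027e+09
p/m = 0.00034662 bar/m
p_total = 0.00034662 * 13.514 = 0.0046842 bar

0.0046842 bar


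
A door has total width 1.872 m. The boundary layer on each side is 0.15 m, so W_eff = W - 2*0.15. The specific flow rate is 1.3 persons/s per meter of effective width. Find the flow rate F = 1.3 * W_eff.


W_eff = 1.872 - 0.30 = 1.572 m
F = 1.3 * 1.572 = 2.0436 persons/s

2.0436 persons/s


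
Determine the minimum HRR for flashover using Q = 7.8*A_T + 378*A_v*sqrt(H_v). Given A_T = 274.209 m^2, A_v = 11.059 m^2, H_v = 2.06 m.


7.8*A_T = 2138.8
sqrt(H_v) = 1.4353
378*A_v*sqrt(H_v) = 5999.9
Q = 2138.8 + 5999.9 = 8138.7 kW

8138.7 kW


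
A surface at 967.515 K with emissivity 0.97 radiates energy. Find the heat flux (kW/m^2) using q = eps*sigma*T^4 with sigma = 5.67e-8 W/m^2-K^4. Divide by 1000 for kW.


T^4 = 8.7626e+11
q = 0.97 * 5.67e-8 * 8.7626e+11 / 1000 = 48.193 kW/m^2

48.193 kW/m^2


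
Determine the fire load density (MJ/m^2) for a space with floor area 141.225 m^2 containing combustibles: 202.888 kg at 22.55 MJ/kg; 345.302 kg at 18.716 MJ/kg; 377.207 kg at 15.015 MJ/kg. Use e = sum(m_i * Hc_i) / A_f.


Total energy = 202.888*22.55 + 345.302*18.716 + 377.207*15.015
= 4575.124 + 6462.672 + 5663.763
= 16701.56 MJ
e = 16701.56 / 141.225 = 118.26 MJ/m^2

118.26 MJ/m^2


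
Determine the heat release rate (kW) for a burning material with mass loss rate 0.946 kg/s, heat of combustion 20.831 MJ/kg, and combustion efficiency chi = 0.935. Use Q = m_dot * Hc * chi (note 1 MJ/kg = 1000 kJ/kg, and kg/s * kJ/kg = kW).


Hc = 20.831 MJ/kg = 20.831 * 1000 kJ/kg = 20831 kJ/kg
Q = 0.946 kg/s * 20831 kJ/kg * 0.935 = 18425 kW

18425 kW


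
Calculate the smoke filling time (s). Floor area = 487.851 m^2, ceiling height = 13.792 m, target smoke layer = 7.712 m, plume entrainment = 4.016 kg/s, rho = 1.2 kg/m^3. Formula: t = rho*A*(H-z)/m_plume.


H - z = 6.08 m
t = 1.2 * 487.851 * 6.08 / 4.016 = 886.30 s

886.30 s


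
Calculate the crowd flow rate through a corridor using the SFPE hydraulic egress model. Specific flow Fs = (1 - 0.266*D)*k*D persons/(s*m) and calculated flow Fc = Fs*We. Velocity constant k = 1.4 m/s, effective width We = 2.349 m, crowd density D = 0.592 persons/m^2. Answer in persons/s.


1 - 0.266*D = 1 - 0.266*0.592 = 0.84253
Fs = 0.84253 * 1.4 * 0.592 = 0.69829 persons/(s*m)
Fc = 0.69829 * 2.349 = 1.6403 persons/s

1.6403 persons/s


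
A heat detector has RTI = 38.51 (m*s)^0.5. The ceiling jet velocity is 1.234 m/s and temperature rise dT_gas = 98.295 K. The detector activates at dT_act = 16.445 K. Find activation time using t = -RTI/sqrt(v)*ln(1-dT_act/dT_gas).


dT_act/dT_gas = 0.16730
ln(1 - 0.16730) = -0.18308
t = -38.51 / sqrt(1.234) * -0.18308 = 6.3470 s

6.3470 s


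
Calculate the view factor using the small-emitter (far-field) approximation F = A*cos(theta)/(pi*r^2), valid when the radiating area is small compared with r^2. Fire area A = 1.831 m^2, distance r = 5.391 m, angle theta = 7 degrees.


cos(7 deg) = 0.99255
pi*r^2 = 91.304
F = 1.831 * 0.99255 / 91.304 = 0.019904

0.019904


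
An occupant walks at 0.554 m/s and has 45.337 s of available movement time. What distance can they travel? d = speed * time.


d = 0.554 * 45.337 = 25.117 m

25.117 m


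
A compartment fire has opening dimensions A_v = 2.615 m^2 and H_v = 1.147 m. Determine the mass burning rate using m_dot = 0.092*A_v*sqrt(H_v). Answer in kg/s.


sqrt(H_v) = 1.0710
m_dot = 0.092 * 2.615 * 1.0710 = 0.25766 kg/s

0.25766 kg/s


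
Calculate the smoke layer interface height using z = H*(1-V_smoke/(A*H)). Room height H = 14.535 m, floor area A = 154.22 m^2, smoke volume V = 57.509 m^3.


V/(A*H) = 0.025655
1 - 0.025655 = 0.97434
z = 14.535 * 0.97434 = 14.162 m

14.162 m


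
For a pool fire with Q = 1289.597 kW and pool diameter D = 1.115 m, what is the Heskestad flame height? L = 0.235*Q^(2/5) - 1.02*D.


Q^(2/5) = 17.546
0.235 * Q^(2/5) = 4.1233
1.02 * D = 1.1373
L = 2.9860 m

2.9860 m


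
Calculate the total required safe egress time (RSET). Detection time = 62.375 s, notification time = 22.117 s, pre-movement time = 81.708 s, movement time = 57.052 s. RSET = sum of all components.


Total = 62.375 + 22.117 + 81.708 + 57.052 = 223.252 s

223.252 s


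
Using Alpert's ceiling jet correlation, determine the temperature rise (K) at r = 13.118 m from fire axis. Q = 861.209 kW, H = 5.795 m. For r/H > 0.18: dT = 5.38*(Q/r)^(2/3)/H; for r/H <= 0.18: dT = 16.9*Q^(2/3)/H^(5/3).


r/H = 13.118 / 5.795 = 2.2637
r/H > 0.18, so dT = 5.38*(Q/r)^(2/3)/H
Q/r = 65.651
(Q/r)^(2/3) = 16.274
dT = 5.38 * 16.274 / 5.795 = 15.109 K

15.109 K


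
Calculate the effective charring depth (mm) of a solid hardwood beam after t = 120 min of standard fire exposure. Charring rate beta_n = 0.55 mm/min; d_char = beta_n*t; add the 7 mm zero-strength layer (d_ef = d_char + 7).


d_char = 0.55 * 120 = 66 mm
d_ef = 66 + 1.0*7 = 73 mm

73 mm


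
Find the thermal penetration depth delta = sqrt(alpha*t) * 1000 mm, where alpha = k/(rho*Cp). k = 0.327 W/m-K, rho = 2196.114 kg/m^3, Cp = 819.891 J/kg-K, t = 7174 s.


alpha = 0.327 / (2196.114 * 819.891) = 1.8161e-07 m^2/s
alpha * t = 0.0013029
delta = sqrt(0.0013029) * 1000 = 36.095 mm

36.095 mm


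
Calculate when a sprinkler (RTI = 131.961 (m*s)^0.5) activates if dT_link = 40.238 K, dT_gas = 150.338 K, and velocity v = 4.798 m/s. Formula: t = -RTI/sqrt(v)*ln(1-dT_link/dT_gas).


dT_link/dT_gas = 0.26765
ln(1 - 0.26765) = -0.31150
t = -131.961 / sqrt(4.798) * -0.31150 = 18.766 s

18.766 s


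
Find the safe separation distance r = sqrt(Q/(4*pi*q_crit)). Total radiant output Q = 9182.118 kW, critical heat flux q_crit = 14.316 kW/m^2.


4*pi*q_crit = 179.90
Q/(4*pi*q_crit) = 51.040
r = sqrt(51.040) = 7.1442 m

7.1442 m


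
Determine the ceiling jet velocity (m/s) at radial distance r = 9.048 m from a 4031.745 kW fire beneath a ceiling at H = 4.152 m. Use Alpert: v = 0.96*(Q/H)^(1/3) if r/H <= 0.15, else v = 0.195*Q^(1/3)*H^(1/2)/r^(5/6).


r/H = 9.048 / 4.152 = 2.1792
r/H > 0.15, so v = 0.195*Q^(1/3)*H^(1/2)/r^(5/6)
Q^(1/3) = 15.916
H^(1/2) = 2.0376
r^(5/6) = 6.2680
v = 0.195 * 15.916 * 2.0376 / 6.2680 = 1.0089 m/s

1.0089 m/s


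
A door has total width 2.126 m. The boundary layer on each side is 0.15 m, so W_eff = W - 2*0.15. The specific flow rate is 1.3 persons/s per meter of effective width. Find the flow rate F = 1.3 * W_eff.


W_eff = 2.126 - 0.30 = 1.826 m
F = 1.3 * 1.826 = 2.3738 persons/s

2.3738 persons/s


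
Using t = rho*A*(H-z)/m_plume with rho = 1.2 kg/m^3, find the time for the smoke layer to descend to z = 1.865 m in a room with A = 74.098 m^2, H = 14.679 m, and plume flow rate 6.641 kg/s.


H - z = 12.814 m
t = 1.2 * 74.098 * 12.814 / 6.641 = 171.57 s

171.57 s


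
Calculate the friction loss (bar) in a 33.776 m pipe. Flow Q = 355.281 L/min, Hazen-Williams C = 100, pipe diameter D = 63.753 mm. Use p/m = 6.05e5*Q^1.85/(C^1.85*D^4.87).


Q^1.85 = 52307
C^1.85 = 5011.9
D^4.87 = 6.1365e+08
p/m = 0.010290 bar/m
p_total = 0.010290 * 33.776 = 0.34754 bar

0.34754 bar


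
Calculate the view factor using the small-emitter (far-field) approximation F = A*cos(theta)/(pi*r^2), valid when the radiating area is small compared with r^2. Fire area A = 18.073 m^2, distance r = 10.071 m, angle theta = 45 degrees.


cos(45 deg) = 0.70711
pi*r^2 = 318.64
F = 18.073 * 0.70711 / 318.64 = 0.040107

0.040107


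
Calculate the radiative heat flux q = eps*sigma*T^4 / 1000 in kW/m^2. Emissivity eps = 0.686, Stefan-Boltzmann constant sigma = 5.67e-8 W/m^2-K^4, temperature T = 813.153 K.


T^4 = 4.3721e+11
q = 0.686 * 5.67e-8 * 4.3721e+11 / 1000 = 17.006 kW/m^2

17.006 kW/m^2


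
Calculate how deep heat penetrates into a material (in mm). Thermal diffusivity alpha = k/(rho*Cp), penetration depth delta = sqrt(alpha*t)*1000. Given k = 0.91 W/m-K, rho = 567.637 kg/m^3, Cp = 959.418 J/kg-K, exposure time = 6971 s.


alpha = 0.91 / (567.637 * 959.418) = 1.6709e-06 m^2/s
alpha * t = 0.011648
delta = sqrt(0.011648) * 1000 = 107.93 mm

107.93 mm


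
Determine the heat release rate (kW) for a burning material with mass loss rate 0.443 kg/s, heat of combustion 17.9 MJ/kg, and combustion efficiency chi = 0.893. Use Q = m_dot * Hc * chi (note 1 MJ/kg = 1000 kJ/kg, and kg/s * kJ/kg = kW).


Hc = 17.9 MJ/kg = 17.9 * 1000 kJ/kg = 17900 kJ/kg
Q = 0.443 kg/s * 17900 kJ/kg * 0.893 = 7081.2 kW

7081.2 kW


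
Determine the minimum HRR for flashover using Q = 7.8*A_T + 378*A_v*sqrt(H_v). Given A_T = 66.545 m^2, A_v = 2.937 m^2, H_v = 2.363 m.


7.8*A_T = 519.051
sqrt(H_v) = 1.5372
378*A_v*sqrt(H_v) = 1706.6
Q = 519.051 + 1706.6 = 2225.6 kW

2225.6 kW


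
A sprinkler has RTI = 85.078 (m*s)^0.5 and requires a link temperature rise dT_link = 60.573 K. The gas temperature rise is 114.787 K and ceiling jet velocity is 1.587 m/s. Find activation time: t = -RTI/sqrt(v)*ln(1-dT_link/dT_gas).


dT_link/dT_gas = 0.52770
ln(1 - 0.52770) = -0.75014
t = -85.078 / sqrt(1.587) * -0.75014 = 50.661 s

50.661 s


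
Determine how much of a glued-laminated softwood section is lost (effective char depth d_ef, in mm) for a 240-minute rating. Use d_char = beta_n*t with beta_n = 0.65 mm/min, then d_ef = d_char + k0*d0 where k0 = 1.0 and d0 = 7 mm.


d_char = 0.65 * 240 = 156 mm
d_ef = 156 + 1.0*7 = 163 mm

163 mm


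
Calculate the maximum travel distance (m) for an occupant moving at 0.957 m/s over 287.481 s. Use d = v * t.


d = 0.957 * 287.481 = 275.12 m

275.12 m


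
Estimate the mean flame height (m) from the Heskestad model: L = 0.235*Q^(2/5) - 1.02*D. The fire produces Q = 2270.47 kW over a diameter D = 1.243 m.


Q^(2/5) = 22.001
0.235 * Q^(2/5) = 5.1703
1.02 * D = 1.2679
L = 3.9024 m

3.9024 m


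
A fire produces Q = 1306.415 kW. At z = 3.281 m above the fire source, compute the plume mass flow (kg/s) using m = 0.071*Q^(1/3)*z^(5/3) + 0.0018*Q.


Q^(1/3) = 10.932
z^(5/3) = 7.2445
First term = 0.071 * 10.932 * 7.2445 = 5.6229
Second term = 0.0018 * 1306.415 = 2.3515
m = 7.9745 kg/s

7.9745 kg/s
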